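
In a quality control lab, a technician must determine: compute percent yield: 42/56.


% yield = actual/theoretical × 100
= 42/56 × 100
= 75.0%

75.0%


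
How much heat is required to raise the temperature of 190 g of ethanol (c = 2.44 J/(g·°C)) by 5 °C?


q = mcΔT = 190 × 2.44 × 5
= 2318.00 J

2318.00 J


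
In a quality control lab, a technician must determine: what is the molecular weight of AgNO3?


M(AgNO3) = 1×107.87 + 1×14.01 + 3×16.0
= 107.87 + 14.01 + 48.0
= 169.88 g/mol

169.88 g/mol


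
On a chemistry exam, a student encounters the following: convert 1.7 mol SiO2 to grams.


M(SiO2) = 60.09 g/mol
mass = n × M = 1.7 × 60.09 = 102.15 g

102.15 g


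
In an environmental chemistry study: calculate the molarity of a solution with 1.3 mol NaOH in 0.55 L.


M = n/V = 1.3/0.55 = 2.364 mol/L

2.364 M


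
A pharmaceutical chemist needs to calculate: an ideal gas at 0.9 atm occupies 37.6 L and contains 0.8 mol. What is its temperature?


PV = nRT  (R = 0.08206 L·atm/(mol·K))
T = PV/(nR) = 0.9×37.6/(0.8×0.08206)
= 33.84/0.065648
= 515.48 K

515.48 K


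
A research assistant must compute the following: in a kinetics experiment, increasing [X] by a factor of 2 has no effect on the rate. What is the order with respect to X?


rate ∝ [X]^n
rate ∝ [X]^0
Order in X: 0

0


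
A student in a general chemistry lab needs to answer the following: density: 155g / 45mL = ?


ρ = mass/volume
= 155/45
= 3.444 g/mL

3.444 g/mL


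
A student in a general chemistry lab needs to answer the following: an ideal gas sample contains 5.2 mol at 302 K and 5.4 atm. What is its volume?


PV = nRT  (R = 0.08206 L·atm/(mol·K))
V = nRT/P = 5.2×0.08206×302/5.4
= 23.864 L

23.864 L


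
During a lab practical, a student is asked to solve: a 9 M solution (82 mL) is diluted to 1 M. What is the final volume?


C1V1 = C2V2
9 × 82 = 1 × V2
V2 = 738/1 = 738.0 mL

738.0 mL


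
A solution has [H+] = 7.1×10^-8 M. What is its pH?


pH = -log10([H+]) = -log10(7.1×10^-8)
= 8 - log10(7.1)
= 8 - 0.85
= 7.15

7.15


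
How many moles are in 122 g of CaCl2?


M(CaCl2) = 110.98 g/mol
n = mass/M = 122/110.98 = 1.0993 mol

1.0993 mol


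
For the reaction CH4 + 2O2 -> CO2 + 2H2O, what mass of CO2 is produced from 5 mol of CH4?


Mole ratio CO2:CH4 = 1:1
n(CO2) = 5 × 1/1 = 5.000 mol
mass = 5.000 × 44.01 = 220.05 g

220.05 g


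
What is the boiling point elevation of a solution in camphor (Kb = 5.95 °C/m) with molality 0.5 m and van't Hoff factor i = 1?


ΔTb = Kb × m × i
= 5.95 × 0.5 × 1
= 2.975 °C

2.975 °C


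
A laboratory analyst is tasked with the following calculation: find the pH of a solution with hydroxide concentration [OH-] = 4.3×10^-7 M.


pOH = -log10([OH-]) = -log10(4.3×10^-7)
= 7 - log10(4.3) = 6.37
pH = 14 - pOH = 14 - 6.37 = 7.63

7.63


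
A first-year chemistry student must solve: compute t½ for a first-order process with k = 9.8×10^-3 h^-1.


t½ = ln2/k = 0.693147/(9.8×10^-3 h^-1)
= 70.73 h

70.73 h


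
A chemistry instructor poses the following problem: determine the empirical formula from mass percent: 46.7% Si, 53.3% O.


Assume 100 g sample. Moles of each element:
  Si: 46.7/28.09 = 1.663 mol
  O: 53.3/16.0 = 3.331 mol
Divide by smallest (1.663):
  Si: 1.663/1.663 = 1.0
  O: 3.331/1.663 = 2.0
Empirical formula: SiO2

SiO2


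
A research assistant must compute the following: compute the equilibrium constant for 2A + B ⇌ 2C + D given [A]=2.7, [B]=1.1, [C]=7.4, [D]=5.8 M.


Kc = [C]^2[D]/([A]^2[B])
= (7.4^2 × 5.8^1)/(2.7^2 × 1.1^1)
= 317.608/8.019
= 39.61

39.61


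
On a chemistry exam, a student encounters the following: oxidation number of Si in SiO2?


x + 2(-2) = 0, so x = +4
Oxidation number: +4

+4


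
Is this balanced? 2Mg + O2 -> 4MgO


Equation: 2Mg + O2 -> 4MgO
Check atoms: Mg: 2≠4, O: 2≠4
Not balanced

No, not balanced


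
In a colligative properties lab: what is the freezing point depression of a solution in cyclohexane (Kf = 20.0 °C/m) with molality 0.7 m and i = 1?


ΔTf = Kf × m × i
= 20.0 × 0.7 × 1
= 14.0 °C

14.0 °C


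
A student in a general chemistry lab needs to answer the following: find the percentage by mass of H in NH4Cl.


M(NH4Cl) = 1×14.01 + 4×1.008 + 1×35.45 = 53.492 g/mol
Mass of H = 4 × 1.008 = 4.032 g/mol
% H = 4.032/53.492 × 100 = 7.54%

7.54%


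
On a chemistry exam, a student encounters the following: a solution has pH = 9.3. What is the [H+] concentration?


[H+] = 10^(-pH) = 10^(-9.3)
= 5.01×10^-10 M

5.01×10^-10 M


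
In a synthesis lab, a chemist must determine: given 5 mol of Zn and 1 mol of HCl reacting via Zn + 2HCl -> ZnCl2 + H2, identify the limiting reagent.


Mole ratio available / coefficient:
  Zn: 5/1 = 5.000
  HCl: 1/2 = 0.500
Smaller ratio is limiting.

HCl


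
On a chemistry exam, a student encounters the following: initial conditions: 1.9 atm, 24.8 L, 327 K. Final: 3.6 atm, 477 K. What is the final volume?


P1V1/T1 = P2V2/T2
V2 = P1V1T2/(T1P2)
= 1.9×24.8×477/(327×3.6)
= 19.093 L

19.093 L


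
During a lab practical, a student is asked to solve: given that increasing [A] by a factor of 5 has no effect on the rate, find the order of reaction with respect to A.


rate ∝ [A]^n
rate ∝ [A]^0
Order in A: 0

0


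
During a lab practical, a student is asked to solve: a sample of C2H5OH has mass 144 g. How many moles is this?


M(C2H5OH) = 46.07 g/mol
n = mass/M = 144/46.07 = 3.1257 mol

3.1257 mol


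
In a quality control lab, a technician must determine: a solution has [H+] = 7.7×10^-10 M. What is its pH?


pH = -log10([H+]) = -log10(7.7×10^-10)
= 10 - log10(7.7)
= 10 - 0.89
= 9.11

9.11


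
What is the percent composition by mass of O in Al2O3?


M(Al2O3) = 2×26.98 + 3×16.0 = 101.96 g/mol
Mass of O = 3 × 16.0 = 48.00 g/mol
% O = 48.00/101.96 × 100 = 47.08%

47.08%


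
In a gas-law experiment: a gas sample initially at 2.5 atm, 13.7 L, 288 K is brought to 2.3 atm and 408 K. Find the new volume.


P1V1/T1 = P2V2/T2
V2 = P1V1T2/(T1P2)
= 2.5×13.7×408/(288×2.3)
= 21.096 L

21.096 L


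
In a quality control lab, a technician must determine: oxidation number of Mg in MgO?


Group 2 metal: +2
Oxidation number: +2

+2


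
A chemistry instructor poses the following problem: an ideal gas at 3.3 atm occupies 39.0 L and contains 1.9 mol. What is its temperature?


PV = nRT  (R = 0.08206 L·atm/(mol·K))
T = PV/(nR) = 3.3×39.0/(1.9×0.08206)
= 128.70/0.155914
= 825.46 K

825.46 K


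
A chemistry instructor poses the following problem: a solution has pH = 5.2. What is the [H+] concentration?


[H+] = 10^(-pH) = 10^(-5.2)
= 6.31×10^-6 M

6.31×10^-6 M


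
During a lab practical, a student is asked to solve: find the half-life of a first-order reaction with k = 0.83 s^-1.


t½ = ln2/k = 0.693147/(0.83 s^-1)
= 0.8351 s

0.8351 s


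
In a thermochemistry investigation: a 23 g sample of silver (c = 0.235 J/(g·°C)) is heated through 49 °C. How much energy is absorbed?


q = mcΔT = 23 × 0.235 × 49
= 264.85 J

264.85 J


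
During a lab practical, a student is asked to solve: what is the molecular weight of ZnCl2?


M(ZnCl2) = 1×65.38 + 2×35.45
= 65.38 + 70.9
= 136.28 g/mol

136.28 g/mol


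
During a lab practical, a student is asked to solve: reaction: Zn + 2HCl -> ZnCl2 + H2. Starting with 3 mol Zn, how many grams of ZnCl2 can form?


Mole ratio ZnCl2:Zn = 1:1
n(ZnCl2) = 3 × 1/1 = 3.000 mol
mass = 3.000 × 136.28 = 408.84 g

408.84 g


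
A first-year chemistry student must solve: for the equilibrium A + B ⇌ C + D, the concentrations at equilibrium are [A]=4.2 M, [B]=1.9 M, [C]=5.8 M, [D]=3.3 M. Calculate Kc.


Kc = [C][D]/([A][B])
= (5.8^1 × 3.3^1)/(4.2^1 × 1.9^1)
= 19.14/7.98
= 2.398

2.398


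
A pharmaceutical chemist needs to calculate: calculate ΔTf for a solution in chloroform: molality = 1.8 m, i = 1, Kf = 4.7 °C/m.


ΔTf = Kf × m × i
= 4.7 × 1.8 × 1
= 8.46 °C

8.46 °C


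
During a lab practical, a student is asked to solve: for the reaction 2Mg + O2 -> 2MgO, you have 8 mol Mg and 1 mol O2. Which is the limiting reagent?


Mole ratio available / coefficient:
  Mg: 8/2 = 4.000
  O2: 1/1 = 1.000
Smaller ratio is limiting.

O2


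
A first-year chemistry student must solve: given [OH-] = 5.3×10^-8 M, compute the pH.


pOH = -log10([OH-]) = -log10(5.3×10^-8)
= 8 - log10(5.3) = 7.28
pH = 14 - pOH = 14 - 7.28 = 6.72

6.72


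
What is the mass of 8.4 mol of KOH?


M(KOH) = 56.11 g/mol
mass = n × M = 8.4 × 56.11 = 471.32 g

471.32 g


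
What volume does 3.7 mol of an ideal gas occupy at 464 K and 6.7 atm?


PV = nRT  (R = 0.08206 L·atm/(mol·K))
V = nRT/P = 3.7×0.08206×464/6.7
= 21.027 L

21.027 L


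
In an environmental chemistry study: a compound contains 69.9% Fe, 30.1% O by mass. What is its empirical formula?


Assume 100 g sample. Moles of each element:
  Fe: 69.9/55.85 = 1.252 mol
  O: 30.1/16.0 = 1.881 mol
Divide by smallest (1.252):
  Fe: 1.252/1.252 = 1.0
  O: 1.881/1.252 = 1.5
Multiply all ratios by 2 to obtain whole numbers.
Empirical formula: Fe2O3

Fe2O3


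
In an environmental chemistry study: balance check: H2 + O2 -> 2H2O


Equation: H2 + O2 -> 2H2O
Check atoms: H: 2≠4, O: 2=2
Not balanced

No, not balanced


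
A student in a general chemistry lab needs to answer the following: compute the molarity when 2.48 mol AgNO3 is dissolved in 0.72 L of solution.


M = n/V = 2.48/0.72 = 3.444 mol/L

3.444 M


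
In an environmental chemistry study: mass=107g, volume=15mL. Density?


ρ = mass/volume
= 107/15
= 7.133 g/mL

7.133 g/mL


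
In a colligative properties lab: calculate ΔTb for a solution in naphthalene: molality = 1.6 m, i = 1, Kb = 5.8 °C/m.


ΔTb = Kb × m × i
= 5.8 × 1.6 × 1
= 9.28 °C

9.28 °C


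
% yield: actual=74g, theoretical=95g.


% yield = actual/theoretical × 100
= 74/95 × 100
= 77.89%

77.89%


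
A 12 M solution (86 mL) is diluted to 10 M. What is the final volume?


C1V1 = C2V2
12 × 86 = 10 × V2
V2 = 1032/10 = 103.2 mL

103.2 mL


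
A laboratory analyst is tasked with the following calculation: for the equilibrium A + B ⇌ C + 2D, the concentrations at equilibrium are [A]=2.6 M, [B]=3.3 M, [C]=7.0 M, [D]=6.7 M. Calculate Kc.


Kc = [C][D]^2/([A][B])
= (7.0^1 × 6.7^2)/(2.6^1 × 3.3^1)
= 314.23/8.58
= 36.62

36.62


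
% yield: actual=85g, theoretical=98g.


% yield = actual/theoretical × 100
= 85/98 × 100
= 86.73%

86.73%


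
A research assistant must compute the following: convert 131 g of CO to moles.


M(CO) = 28.01 g/mol
n = mass/M = 131/28.01 = 4.6769 mol

4.6769 mol


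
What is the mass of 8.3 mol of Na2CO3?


M(Na2CO3) = 105.99 g/mol
mass = n × M = 8.3 × 105.99 = 879.72 g

879.72 g


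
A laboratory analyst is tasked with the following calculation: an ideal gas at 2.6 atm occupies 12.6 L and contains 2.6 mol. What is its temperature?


PV = nRT  (R = 0.08206 L·atm/(mol·K))
T = PV/(nR) = 2.6×12.6/(2.6×0.08206)
= 32.76/0.213356
= 153.55 K

153.55 K


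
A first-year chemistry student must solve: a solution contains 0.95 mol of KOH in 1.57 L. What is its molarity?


M = n/V = 0.95/1.57 = 0.605 mol/L

0.605 M


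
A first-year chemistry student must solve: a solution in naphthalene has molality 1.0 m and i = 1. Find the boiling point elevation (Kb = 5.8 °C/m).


ΔTb = Kb × m × i
= 5.8 × 1.0 × 1
= 5.8 °C

5.8 °C


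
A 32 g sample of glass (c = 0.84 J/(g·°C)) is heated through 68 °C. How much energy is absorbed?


q = mcΔT = 32 × 0.84 × 68
= 1827.84 J

1827.84 J


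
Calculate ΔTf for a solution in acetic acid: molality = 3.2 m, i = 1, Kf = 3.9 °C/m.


ΔTf = Kf × m × i
= 3.9 × 3.2 × 1
= 12.48 °C

12.48 °C


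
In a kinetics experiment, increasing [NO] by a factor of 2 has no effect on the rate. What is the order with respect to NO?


rate ∝ [NO]^n
rate ∝ [NO]^0
Order in NO: 0

0


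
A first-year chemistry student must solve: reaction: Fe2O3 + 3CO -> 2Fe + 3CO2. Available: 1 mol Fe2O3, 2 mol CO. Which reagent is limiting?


Mole ratio available / coefficient:
  Fe2O3: 1/1 = 1.000
  CO: 2/3 = 0.667
Smaller ratio is limiting.

CO


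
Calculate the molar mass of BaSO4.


M(BaSO4) = 1×137.33 + 1×32.07 + 4×16.0
= 137.33 + 32.07 + 64.0
= 233.4 g/mol

233.4 g/mol


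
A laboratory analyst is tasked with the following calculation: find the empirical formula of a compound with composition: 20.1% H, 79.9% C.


Assume 100 g sample. Moles of each element:
  H: 20.1/1.008 = 19.94 mol
  C: 79.9/12.01 = 6.653 mol
Divide by smallest (6.653):
  H: 19.94/6.653 = 3.0
  C: 6.653/6.653 = 1.0
Empirical formula: CH3

CH3


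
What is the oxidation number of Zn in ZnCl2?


Zn is +2
Oxidation number: +2

+2


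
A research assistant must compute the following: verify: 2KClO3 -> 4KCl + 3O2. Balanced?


Equation: 2KClO3 -> 4KCl + 3O2
Check atoms: Cl: 2≠4, K: 2≠4, O: 6=6
Not balanced

No, not balanced


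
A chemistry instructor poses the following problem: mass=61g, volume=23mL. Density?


ρ = mass/volume
= 61/23
= 2.652 g/mL

2.652 g/mL


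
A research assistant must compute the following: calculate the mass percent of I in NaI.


M(NaI) = 1×22.99 + 1×126.9 = 149.89 g/mol
Mass of I = 1 × 126.9 = 126.90 g/mol
% I = 126.90/149.89 × 100 = 84.66%

84.66%


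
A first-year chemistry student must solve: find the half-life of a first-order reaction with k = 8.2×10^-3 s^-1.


t½ = ln2/k = 0.693147/(8.2×10^-3 s^-1)
= 84.53 s

84.53 s


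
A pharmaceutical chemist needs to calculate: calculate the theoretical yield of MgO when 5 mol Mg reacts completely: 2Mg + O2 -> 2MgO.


Mole ratio MgO:Mg = 2:2
n(MgO) = 5 × 2/2 = 5.000 mol
mass = 5.000 × 40.31 = 201.55 g

201.55 g


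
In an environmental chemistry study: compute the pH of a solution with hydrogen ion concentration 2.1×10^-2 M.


pH = -log10([H+]) = -log10(2.1×10^-2)
= 2 - log10(2.1)
= 2 - 0.32
= 1.68

1.68


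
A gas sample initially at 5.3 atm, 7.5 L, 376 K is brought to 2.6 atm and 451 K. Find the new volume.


P1V1/T1 = P2V2/T2
V2 = P1V1T2/(T1P2)
= 5.3×7.5×451/(376×2.6)
= 18.338 L

18.338 L


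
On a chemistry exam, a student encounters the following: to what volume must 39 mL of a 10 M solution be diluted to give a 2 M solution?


C1V1 = C2V2
10 × 39 = 2 × V2
V2 = 390/2 = 195.0 mL

195.0 mL


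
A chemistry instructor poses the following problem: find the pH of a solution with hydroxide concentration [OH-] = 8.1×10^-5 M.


pOH = -log10([OH-]) = -log10(8.1×10^-5)
= 5 - log10(8.1) = 4.09
pH = 14 - pOH = 14 - 4.09 = 9.91

9.91


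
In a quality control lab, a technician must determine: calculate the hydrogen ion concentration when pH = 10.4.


[H+] = 10^(-pH) = 10^(-10.4)
= 3.98×10^-11 M

3.98×10^-11 M


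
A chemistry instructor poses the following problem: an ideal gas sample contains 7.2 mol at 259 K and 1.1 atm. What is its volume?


PV = nRT  (R = 0.08206 L·atm/(mol·K))
V = nRT/P = 7.2×0.08206×259/1.1
= 139.114 L

139.114 L


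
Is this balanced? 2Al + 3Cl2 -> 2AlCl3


Equation: 2Al + 3Cl2 -> 2AlCl3
Check atoms: Al: 2=2, Cl: 6=6
Balanced

Yes, balanced


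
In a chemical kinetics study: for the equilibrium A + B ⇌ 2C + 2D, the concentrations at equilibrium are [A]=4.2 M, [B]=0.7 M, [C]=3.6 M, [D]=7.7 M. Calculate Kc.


Kc = [C]^2[D]^2/([A][B])
= (3.6^2 × 7.7^2)/(4.2^1 × 0.7^1)
= 768.3984/2.94
= 261.4

261.4


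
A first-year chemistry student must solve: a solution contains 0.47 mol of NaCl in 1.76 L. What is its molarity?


M = n/V = 0.47/1.76 = 0.267 mol/L

0.267 M


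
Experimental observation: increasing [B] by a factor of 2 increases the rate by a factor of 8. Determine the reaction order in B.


rate ∝ [B]^n
2^n = 8 → n = 3
Order in B: 3

3


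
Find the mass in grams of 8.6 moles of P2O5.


M(P2O5) = 141.94 g/mol
mass = n × M = 8.6 × 141.94 = 1220.68 g

1220.68 g


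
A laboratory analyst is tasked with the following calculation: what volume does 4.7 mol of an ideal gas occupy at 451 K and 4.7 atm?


PV = nRT  (R = 0.08206 L·atm/(mol·K))
V = nRT/P = 4.7×0.08206×451/4.7
= 37.009 L

37.009 L


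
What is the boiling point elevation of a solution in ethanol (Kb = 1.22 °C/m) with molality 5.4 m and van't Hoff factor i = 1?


ΔTb = Kb × m × i
= 1.22 × 5.4 × 1
= 6.588 °C

6.588 °C


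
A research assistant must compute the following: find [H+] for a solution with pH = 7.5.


[H+] = 10^(-pH) = 10^(-7.5)
= 3.16×10^-8 M

3.16×10^-8 M


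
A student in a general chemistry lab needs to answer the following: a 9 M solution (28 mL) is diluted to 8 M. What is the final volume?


C1V1 = C2V2
9 × 28 = 8 × V2
V2 = 252/8 = 31.5 mL

31.5 mL


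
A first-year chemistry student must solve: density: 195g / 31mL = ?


ρ = mass/volume
= 195/31
= 6.29 g/mL

6.29 g/mL


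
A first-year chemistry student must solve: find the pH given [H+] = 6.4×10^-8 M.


pH = -log10([H+]) = -log10(6.4×10^-8)
= 8 - log10(6.4)
= 8 - 0.81
= 7.19

7.19


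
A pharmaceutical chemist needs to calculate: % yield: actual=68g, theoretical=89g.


% yield = actual/theoretical × 100
= 68/89 × 100
= 76.4%

76.4%


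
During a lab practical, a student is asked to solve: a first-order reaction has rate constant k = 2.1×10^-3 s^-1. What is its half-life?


t½ = ln2/k = 0.693147/(2.1×10^-3 s^-1)
= 330.1 s

330.1 s


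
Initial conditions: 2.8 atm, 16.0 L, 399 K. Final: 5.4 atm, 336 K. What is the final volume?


P1V1/T1 = P2V2/T2
V2 = P1V1T2/(T1P2)
= 2.8×16.0×336/(399×5.4)
= 6.986 L

6.986 L


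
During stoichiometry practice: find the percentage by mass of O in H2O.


M(H2O) = 2×1.008 + 1×16.0 = 18.016 g/mol
Mass of O = 1 × 16.0 = 16.00 g/mol
% O = 16.00/18.016 × 100 = 88.81%

88.81%


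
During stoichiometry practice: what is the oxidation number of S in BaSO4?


(+2) + x + 4(-2) = 0, so x = +6
Oxidation number: +6

+6


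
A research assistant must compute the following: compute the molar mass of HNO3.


M(HNO3) = 1×1.008 + 1×14.01 + 3×16.0
= 1.01 + 14.01 + 48.0
= 63.02 g/mol

63.02 g/mol


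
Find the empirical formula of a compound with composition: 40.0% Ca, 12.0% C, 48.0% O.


Assume 100 g sample. Moles of each element:
  Ca: 40.0/40.08 = 0.998 mol
  C: 12.0/12.01 = 0.999 mol
  O: 48.0/16.0 = 3.0 mol
Divide by smallest (0.998):
  Ca: 0.998/0.998 = 1.0
  C: 0.999/0.998 = 1.0
  O: 3.0/0.998 = 3.01
Empirical formula: CaCO3

CaCO3


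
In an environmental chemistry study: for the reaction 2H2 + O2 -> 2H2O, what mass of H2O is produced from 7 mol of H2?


Mole ratio H2O:H2 = 2:2
n(H2O) = 7 × 2/2 = 7.000 mol
mass = 7.000 × 18.02 = 126.14 g

126.14 g


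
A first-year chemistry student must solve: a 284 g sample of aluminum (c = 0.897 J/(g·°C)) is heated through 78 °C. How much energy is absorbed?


q = mcΔT = 284 × 0.897 × 78
= 19870.34 J

19870.34 J


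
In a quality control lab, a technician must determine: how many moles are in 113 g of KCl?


M(KCl) = 74.55 g/mol
n = mass/M = 113/74.55 = 1.5158 mol

1.5158 mol


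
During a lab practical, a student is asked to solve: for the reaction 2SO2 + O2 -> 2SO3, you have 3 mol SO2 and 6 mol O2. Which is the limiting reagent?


Mole ratio available / coefficient:
  SO2: 3/2 = 1.500
  O2: 6/1 = 6.000
Smaller ratio is limiting.

SO2


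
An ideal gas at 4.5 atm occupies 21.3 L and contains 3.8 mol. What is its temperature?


PV = nRT  (R = 0.08206 L·atm/(mol·K))
T = PV/(nR) = 4.5×21.3/(3.8×0.08206)
= 95.85/0.311828
= 307.38 K

307.38 K


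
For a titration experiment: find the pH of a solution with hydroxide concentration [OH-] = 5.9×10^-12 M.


pOH = -log10([OH-]) = -log10(5.9×10^-12)
= 12 - log10(5.9) = 11.23
pH = 14 - pOH = 14 - 11.23 = 2.77

2.77


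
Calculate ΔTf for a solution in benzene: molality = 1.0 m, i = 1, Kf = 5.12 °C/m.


ΔTf = Kf × m × i
= 5.12 × 1.0 × 1
= 5.12 °C

5.12 °C


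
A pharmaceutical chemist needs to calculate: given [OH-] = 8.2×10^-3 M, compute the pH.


pOH = -log10([OH-]) = -log10(8.2×10^-3)
= 3 - log10(8.2) = 2.09
pH = 14 - pOH = 14 - 2.09 = 11.91

11.91


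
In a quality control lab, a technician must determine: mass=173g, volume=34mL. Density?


ρ = mass/volume
= 173/34
= 5.088 g/mL

5.088 g/mL


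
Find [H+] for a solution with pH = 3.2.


[H+] = 10^(-pH) = 10^(-3.2)
= 6.31×10^-4 M

6.31×10^-4 M


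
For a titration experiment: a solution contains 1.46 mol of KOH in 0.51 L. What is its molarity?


M = n/V = 1.46/0.51 = 2.863 mol/L

2.863 M


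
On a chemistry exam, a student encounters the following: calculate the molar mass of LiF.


M(LiF) = 1×6.94 + 1×19.0
= 6.94 + 19.0
= 25.94 g/mol

25.94 g/mol


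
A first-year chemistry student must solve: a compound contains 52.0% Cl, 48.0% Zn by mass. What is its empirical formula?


Assume 100 g sample. Moles of each element:
  Cl: 52.0/35.45 = 1.467 mol
  Zn: 48.0/65.38 = 0.734 mol
Divide by smallest (0.734):
  Cl: 1.467/0.734 = 2.0
  Zn: 0.734/0.734 = 1.0
Empirical formula: ZnCl2

ZnCl2


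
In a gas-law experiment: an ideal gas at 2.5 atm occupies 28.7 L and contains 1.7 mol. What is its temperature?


PV = nRT  (R = 0.08206 L·atm/(mol·K))
T = PV/(nR) = 2.5×28.7/(1.7×0.08206)
= 71.75/0.139502
= 514.33 K

514.33 K


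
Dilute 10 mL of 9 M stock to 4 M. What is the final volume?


C1V1 = C2V2
9 × 10 = 4 × V2
V2 = 90/4 = 22.5 mL

22.5 mL


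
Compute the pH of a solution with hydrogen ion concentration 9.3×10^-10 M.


pH = -log10([H+]) = -log10(9.3×10^-10)
= 10 - log10(9.3)
= 10 - 0.97
= 9.03

9.03


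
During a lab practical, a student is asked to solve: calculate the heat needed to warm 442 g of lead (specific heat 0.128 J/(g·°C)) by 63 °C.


q = mcΔT = 442 × 0.128 × 63
= 3564.29 J

3564.29 J


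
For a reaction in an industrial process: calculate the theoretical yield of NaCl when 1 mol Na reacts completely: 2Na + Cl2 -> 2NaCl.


Mole ratio NaCl:Na = 2:2
n(NaCl) = 1 × 2/2 = 1.000 mol
mass = 1.000 × 58.44 = 58.44 g

58.44 g


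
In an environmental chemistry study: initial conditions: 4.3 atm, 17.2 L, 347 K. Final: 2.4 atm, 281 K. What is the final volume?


P1V1/T1 = P2V2/T2
V2 = P1V1T2/(T1P2)
= 4.3×17.2×281/(347×2.4)
= 24.955 L

24.955 L


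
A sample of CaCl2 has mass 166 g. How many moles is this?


M(CaCl2) = 110.98 g/mol
n = mass/M = 166/110.98 = 1.4958 mol

1.4958 mol


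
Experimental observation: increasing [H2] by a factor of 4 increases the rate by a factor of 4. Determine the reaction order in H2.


rate ∝ [H2]^n
4^n = 4 → n = 1
Order in H2: 1

1


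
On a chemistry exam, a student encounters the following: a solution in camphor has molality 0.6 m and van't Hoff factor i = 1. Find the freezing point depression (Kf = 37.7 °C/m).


ΔTf = Kf × m × i
= 37.7 × 0.6 × 1
= 22.62 °C

22.62 °C


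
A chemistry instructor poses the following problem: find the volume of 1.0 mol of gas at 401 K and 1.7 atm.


PV = nRT  (R = 0.08206 L·atm/(mol·K))
V = nRT/P = 1.0×0.08206×401/1.7
= 19.357 L

19.357 L


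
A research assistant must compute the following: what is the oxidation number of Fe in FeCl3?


x + 3(-1) = 0, so x = +3
Oxidation number: +3

+3


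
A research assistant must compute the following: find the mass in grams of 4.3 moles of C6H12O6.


M(C6H12O6) = 180.16 g/mol
mass = n × M = 4.3 × 180.16 = 774.69 g

774.69 g


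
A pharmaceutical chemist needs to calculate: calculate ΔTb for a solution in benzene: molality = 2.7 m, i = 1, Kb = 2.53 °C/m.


ΔTb = Kb × m × i
= 2.53 × 2.7 × 1
= 6.831 °C

6.831 °C


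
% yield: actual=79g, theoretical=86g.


% yield = actual/theoretical × 100
= 79/86 × 100
= 91.86%

91.86%


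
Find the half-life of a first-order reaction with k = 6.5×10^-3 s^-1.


t½ = ln2/k = 0.693147/(6.5×10^-3 s^-1)
= 106.6 s

106.6 s


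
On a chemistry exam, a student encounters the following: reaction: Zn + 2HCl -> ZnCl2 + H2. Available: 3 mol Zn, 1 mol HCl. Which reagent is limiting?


Mole ratio available / coefficient:
  Zn: 3/1 = 3.000
  HCl: 1/2 = 0.500
Smaller ratio is limiting.

HCl


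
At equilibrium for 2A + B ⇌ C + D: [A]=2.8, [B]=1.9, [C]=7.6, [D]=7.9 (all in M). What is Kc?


Kc = [C][D]/([A]^2[B])
= (7.6^1 × 7.9^1)/(2.8^2 × 1.9^1)
= 60.04/14.896
= 4.031

4.031


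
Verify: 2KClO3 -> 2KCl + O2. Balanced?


Equation: 2KClO3 -> 2KCl + O2
Check atoms: Cl: 2=2, K: 2=2, O: 6≠2
Not balanced

No, not balanced


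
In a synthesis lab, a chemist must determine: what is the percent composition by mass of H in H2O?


M(H2O) = 2×1.008 + 1×16.0 = 18.016 g/mol
Mass of H = 2 × 1.008 = 2.016 g/mol
% H = 2.016/18.016 × 100 = 11.19%

11.19%


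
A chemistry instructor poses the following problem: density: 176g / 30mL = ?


ρ = mass/volume
= 176/30
= 5.867 g/mL

5.867 g/mL


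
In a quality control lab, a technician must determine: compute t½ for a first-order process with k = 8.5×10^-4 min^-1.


t½ = ln2/k = 0.693147/(8.5×10^-4 min^-1)
= 815.5 min

815.5 min


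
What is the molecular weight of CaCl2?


M(CaCl2) = 1×40.08 + 2×35.45
= 40.08 + 70.9
= 110.98 g/mol

110.98 g/mol


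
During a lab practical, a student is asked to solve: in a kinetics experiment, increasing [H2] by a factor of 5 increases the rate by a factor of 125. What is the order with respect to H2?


rate ∝ [H2]^n
5^n = 125 → n = 3
Order in H2: 3

3


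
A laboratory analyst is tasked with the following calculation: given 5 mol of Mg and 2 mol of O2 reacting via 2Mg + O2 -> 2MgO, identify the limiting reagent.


Mole ratio available / coefficient:
  Mg: 5/2 = 2.500
  O2: 2/1 = 2.000
Smaller ratio is limiting.

O2


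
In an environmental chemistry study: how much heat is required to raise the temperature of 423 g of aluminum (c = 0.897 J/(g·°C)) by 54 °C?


q = mcΔT = 423 × 0.897 × 54
= 20489.27 J

20489.27 J


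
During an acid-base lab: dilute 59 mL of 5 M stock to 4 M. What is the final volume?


C1V1 = C2V2
5 × 59 = 4 × V2
V2 = 295/4 = 73.75 mL

73.75 mL


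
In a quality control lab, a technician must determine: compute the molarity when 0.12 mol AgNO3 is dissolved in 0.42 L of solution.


M = n/V = 0.12/0.42 = 0.286 mol/L

0.286 M


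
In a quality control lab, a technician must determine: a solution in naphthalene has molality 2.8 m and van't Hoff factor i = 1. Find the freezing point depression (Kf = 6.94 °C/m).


ΔTf = Kf × m × i
= 6.94 × 2.8 × 1
= 19.432 °C

19.432 °C


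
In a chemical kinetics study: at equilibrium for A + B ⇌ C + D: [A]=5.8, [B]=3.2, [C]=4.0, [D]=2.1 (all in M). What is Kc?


Kc = [C][D]/([A][B])
= (4.0^1 × 2.1^1)/(5.8^1 × 3.2^1)
= 8.4/18.56
= 0.4526

0.4526


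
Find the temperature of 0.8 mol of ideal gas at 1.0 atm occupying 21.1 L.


PV = nRT  (R = 0.08206 L·atm/(mol·K))
T = PV/(nR) = 1.0×21.1/(0.8×0.08206)
= 21.10/0.065648
= 321.41 K

321.41 K


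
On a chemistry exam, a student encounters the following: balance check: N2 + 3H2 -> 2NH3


Equation: N2 + 3H2 -> 2NH3
Check atoms: H: 6=6, N: 2=2
Balanced

Yes, balanced


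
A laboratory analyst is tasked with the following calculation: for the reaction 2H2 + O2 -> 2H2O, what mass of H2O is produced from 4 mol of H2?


Mole ratio H2O:H2 = 2:2
n(H2O) = 4 × 2/2 = 4.000 mol
mass = 4.000 × 18.02 = 72.08 g

72.08 g


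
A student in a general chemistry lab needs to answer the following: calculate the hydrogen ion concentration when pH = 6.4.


[H+] = 10^(-pH) = 10^(-6.4)
= 3.98×10^-7 M

3.98×10^-7 M


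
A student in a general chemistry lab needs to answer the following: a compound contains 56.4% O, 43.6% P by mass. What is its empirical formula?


Assume 100 g sample. Moles of each element:
  O: 56.4/16.0 = 3.525 mol
  P: 43.6/30.97 = 1.408 mol
Divide by smallest (1.408):
  O: 3.525/1.408 = 2.5
  P: 1.408/1.408 = 1.0
Multiply all ratios by 2 to obtain whole numbers.
Empirical formula: P2O5

P2O5


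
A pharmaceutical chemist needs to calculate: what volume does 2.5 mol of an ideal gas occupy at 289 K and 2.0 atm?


PV = nRT  (R = 0.08206 L·atm/(mol·K))
V = nRT/P = 2.5×0.08206×289/2.0
= 29.644 L

29.644 L


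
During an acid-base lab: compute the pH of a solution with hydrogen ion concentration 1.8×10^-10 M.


pH = -log10([H+]) = -log10(1.8×10^-10)
= 10 - log10(1.8)
= 10 - 0.26
= 9.74

9.74


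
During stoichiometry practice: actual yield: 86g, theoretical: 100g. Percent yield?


% yield = actual/theoretical × 100
= 86/100 × 100
= 86.0%

86.0%


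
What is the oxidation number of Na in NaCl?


Group 1 metal: +1
Oxidation number: +1

+1


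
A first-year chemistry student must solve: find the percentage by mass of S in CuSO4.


M(CuSO4) = 1×63.55 + 1×32.07 + 4×16.0 = 159.62 g/mol
Mass of S = 1 × 32.07 = 32.07 g/mol
% S = 32.07/159.62 × 100 = 20.09%

20.09%


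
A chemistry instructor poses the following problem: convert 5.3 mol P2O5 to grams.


M(P2O5) = 141.94 g/mol
mass = n × M = 5.3 × 141.94 = 752.28 g

752.28 g


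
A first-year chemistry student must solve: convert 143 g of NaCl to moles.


M(NaCl) = 58.44 g/mol
n = mass/M = 143/58.44 = 2.447 mol

2.447 mol


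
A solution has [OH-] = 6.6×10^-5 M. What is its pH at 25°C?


pOH = -log10([OH-]) = -log10(6.6×10^-5)
= 5 - log10(6.6) = 4.18
pH = 14 - pOH = 14 - 4.18 = 9.82

9.82


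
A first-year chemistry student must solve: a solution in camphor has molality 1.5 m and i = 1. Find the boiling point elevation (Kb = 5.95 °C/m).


ΔTb = Kb × m × i
= 5.95 × 1.5 × 1
= 8.925 °C

8.925 °C


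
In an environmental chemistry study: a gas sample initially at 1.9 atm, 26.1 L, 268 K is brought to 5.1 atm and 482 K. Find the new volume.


P1V1/T1 = P2V2/T2
V2 = P1V1T2/(T1P2)
= 1.9×26.1×482/(268×5.1)
= 17.488 L

17.488 L


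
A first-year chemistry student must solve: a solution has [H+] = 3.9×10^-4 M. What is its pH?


pH = -log10([H+]) = -log10(3.9×10^-4)
= 4 - log10(3.9)
= 4 - 0.59
= 3.41

3.41


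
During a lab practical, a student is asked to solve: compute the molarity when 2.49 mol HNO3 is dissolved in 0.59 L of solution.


M = n/V = 2.49/0.59 = 4.220 mol/L

4.220 M


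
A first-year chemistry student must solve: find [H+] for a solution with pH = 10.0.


[H+] = 10^(-pH) = 10^(-10.0)
= 1.0×10^-10 M

1.0×10^-10 M


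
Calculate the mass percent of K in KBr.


M(KBr) = 1×39.1 + 1×79.9 = 119.00 g/mol
Mass of K = 1 × 39.1 = 39.10 g/mol
% K = 39.10/119.00 × 100 = 32.86%

32.86%


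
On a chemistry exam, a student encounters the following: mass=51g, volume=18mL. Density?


ρ = mass/volume
= 51/18
= 2.833 g/mL

2.833 g/mL


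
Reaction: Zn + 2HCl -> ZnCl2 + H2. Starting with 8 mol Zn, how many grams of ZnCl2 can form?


Mole ratio ZnCl2:Zn = 1:1
n(ZnCl2) = 8 × 1/1 = 8.000 mol
mass = 8.000 × 136.28 = 1090.24 g

1090.24 g


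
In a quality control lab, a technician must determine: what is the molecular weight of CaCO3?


M(CaCO3) = 1×40.08 + 1×12.01 + 3×16.0
= 40.08 + 12.01 + 48.0
= 100.09 g/mol

100.09 g/mol


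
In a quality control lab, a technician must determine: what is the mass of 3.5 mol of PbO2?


M(PbO2) = 239.2 g/mol
mass = n × M = 3.5 × 239.2 = 837.20 g

837.20 g


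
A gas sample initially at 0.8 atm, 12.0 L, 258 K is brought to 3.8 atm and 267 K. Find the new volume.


P1V1/T1 = P2V2/T2
V2 = P1V1T2/(T1P2)
= 0.8×12.0×267/(258×3.8)
= 2.614 L

2.614 L


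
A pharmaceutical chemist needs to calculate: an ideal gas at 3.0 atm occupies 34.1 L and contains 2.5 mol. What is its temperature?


PV = nRT  (R = 0.08206 L·atm/(mol·K))
T = PV/(nR) = 3.0×34.1/(2.5×0.08206)
= 102.30/0.205150
= 498.66 K

498.66 K


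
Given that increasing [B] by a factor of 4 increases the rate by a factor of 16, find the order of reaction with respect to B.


rate ∝ [B]^n
4^n = 16 → n = 2
Order in B: 2

2


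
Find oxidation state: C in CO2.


x + 2(-2) = 0, so x = +4
Oxidation number: +4

+4


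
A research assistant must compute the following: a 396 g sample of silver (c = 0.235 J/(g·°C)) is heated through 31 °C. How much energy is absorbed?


q = mcΔT = 396 × 0.235 × 31
= 2884.86 J

2884.86 J


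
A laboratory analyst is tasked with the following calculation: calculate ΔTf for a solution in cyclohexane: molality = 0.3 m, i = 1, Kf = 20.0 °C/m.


ΔTf = Kf × m × i
= 20.0 × 0.3 × 1
= 6.0 °C

6.0 °C


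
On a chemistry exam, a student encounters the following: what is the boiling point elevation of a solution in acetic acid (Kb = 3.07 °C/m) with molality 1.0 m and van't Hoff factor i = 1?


ΔTb = Kb × m × i
= 3.07 × 1.0 × 1
= 3.07 °C

3.07 °C


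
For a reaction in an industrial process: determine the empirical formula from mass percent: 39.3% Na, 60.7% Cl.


Assume 100 g sample. Moles of each element:
  Na: 39.3/22.99 = 1.709 mol
  Cl: 60.7/35.45 = 1.712 mol
Divide by smallest (1.709):
  Na: 1.709/1.709 = 1.0
  Cl: 1.712/1.709 = 1.0
Empirical formula: NaCl

NaCl


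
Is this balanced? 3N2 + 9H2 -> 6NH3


Equation: 3N2 + 9H2 -> 6NH3
Check atoms: H: 18=18, N: 6=6
Balanced

Yes, balanced


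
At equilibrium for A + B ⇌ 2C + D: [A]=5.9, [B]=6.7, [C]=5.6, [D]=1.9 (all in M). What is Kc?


Kc = [C]^2[D]/([A][B])
= (5.6^2 × 1.9^1)/(5.9^1 × 6.7^1)
= 59.584/39.53
= 1.507

1.507


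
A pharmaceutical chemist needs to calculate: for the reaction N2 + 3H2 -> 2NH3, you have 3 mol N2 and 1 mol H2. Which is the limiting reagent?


Mole ratio available / coefficient:
  N2: 3/1 = 3.000
  H2: 1/3 = 0.333
Smaller ratio is limiting.

H2


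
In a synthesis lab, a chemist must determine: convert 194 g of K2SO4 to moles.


M(K2SO4) = 174.27 g/mol
n = mass/M = 194/174.27 = 1.1132 mol

1.1132 mol


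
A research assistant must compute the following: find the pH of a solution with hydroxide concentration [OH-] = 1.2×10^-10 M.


pOH = -log10([OH-]) = -log10(1.2×10^-10)
= 10 - log10(1.2) = 9.92
pH = 14 - pOH = 14 - 9.92 = 4.08

4.08


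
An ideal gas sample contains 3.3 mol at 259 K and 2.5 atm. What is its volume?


PV = nRT  (R = 0.08206 L·atm/(mol·K))
V = nRT/P = 3.3×0.08206×259/2.5
= 28.055 L

28.055 L


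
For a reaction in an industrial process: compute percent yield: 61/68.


% yield = actual/theoretical × 100
= 61/68 × 100
= 89.71%

89.71%


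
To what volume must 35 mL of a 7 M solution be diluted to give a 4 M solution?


C1V1 = C2V2
7 × 35 = 4 × V2
V2 = 245/4 = 61.25 mL

61.25 mL


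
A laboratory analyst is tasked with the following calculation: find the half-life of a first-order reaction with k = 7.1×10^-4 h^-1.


t½ = ln2/k = 0.693147/(7.1×10^-4 h^-1)
= 976.3 h

976.3 h


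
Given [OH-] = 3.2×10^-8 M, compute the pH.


pOH = -log10([OH-]) = -log10(3.2×10^-8)
= 8 - log10(3.2) = 7.49
pH = 14 - pOH = 14 - 7.49 = 6.51

6.51


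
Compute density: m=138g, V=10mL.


ρ = mass/volume
= 138/10
= 13.8 g/mL

13.8 g/mL


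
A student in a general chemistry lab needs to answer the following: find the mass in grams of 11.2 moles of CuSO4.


M(CuSO4) = 159.62 g/mol
mass = n × M = 11.2 × 159.62 = 1787.74 g

1787.74 g


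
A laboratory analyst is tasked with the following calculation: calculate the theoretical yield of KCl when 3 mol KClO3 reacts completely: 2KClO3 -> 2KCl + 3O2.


Mole ratio KCl:KClO3 = 2:2
n(KCl) = 3 × 2/2 = 3.000 mol
mass = 3.000 × 74.55 = 223.65 g

223.65 g


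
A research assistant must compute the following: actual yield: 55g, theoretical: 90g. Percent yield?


% yield = actual/theoretical × 100
= 55/90 × 100
= 61.11%

61.11%


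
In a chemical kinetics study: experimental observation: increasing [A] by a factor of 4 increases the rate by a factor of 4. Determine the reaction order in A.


rate ∝ [A]^n
4^n = 4 → n = 1
Order in A: 1

1


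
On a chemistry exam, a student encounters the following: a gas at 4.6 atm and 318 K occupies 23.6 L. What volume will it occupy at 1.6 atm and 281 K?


P1V1/T1 = P2V2/T2
V2 = P1V1T2/(T1P2)
= 4.6×23.6×281/(318×1.6)
= 59.956 L

59.956 L


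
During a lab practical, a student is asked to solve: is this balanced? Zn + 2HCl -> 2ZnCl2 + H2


Equation: Zn + 2HCl -> 2ZnCl2 + H2
Check atoms: Cl: 2≠4, H: 2=2, Zn: 1≠2
Not balanced

No, not balanced


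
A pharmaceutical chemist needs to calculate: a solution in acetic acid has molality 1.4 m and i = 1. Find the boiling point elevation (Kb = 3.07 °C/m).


ΔTb = Kb × m × i
= 3.07 × 1.4 × 1
= 4.298 °C

4.298 °C


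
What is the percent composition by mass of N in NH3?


M(NH3) = 1×14.01 + 3×1.008 = 17.034 g/mol
Mass of N = 1 × 14.01 = 14.01 g/mol
% N = 14.01/17.034 × 100 = 82.25%

82.25%


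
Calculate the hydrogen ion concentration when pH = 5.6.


[H+] = 10^(-pH) = 10^(-5.6)
= 2.51×10^-6 M

2.51×10^-6 M


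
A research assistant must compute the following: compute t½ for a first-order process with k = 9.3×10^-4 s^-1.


t½ = ln2/k = 0.693147/(9.3×10^-4 s^-1)
= 745.3 s

745.3 s


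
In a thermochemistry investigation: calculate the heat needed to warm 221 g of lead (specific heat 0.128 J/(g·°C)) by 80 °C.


q = mcΔT = 221 × 0.128 × 80
= 2263.04 J

2263.04 J


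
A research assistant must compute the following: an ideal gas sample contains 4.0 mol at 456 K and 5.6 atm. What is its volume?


PV = nRT  (R = 0.08206 L·atm/(mol·K))
V = nRT/P = 4.0×0.08206×456/5.6
= 26.728 L

26.728 L


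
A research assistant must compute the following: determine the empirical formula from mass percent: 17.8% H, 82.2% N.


Assume 100 g sample. Moles of each element:
  H: 17.8/1.008 = 17.659 mol
  N: 82.2/14.01 = 5.867 mol
Divide by smallest (5.867):
  H: 17.659/5.867 = 3.01
  N: 5.867/5.867 = 1.0
Empirical formula: NH3

NH3


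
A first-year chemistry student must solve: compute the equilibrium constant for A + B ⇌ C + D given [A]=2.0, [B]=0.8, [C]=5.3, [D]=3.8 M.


Kc = [C][D]/([A][B])
= (5.3^1 × 3.8^1)/(2.0^1 × 0.8^1)
= 20.14/1.6
= 12.59

12.59


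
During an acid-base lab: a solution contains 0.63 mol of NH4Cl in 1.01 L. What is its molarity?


M = n/V = 0.63/1.01 = 0.624 mol/L

0.624 M


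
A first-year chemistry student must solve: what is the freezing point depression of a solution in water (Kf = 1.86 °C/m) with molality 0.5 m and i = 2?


ΔTf = Kf × m × i
= 1.86 × 0.5 × 2
= 1.86 °C

1.86 °C


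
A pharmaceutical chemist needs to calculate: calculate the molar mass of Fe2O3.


M(Fe2O3) = 2×55.85 + 3×16.0
= 111.7 + 48.0
= 159.7 g/mol

159.7 g/mol


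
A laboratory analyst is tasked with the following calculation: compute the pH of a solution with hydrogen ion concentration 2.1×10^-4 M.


pH = -log10([H+]) = -log10(2.1×10^-4)
= 4 - log10(2.1)
= 4 - 0.32
= 3.68

3.68


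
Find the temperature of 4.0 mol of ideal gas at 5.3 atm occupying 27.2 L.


PV = nRT  (R = 0.08206 L·atm/(mol·K))
T = PV/(nR) = 5.3×27.2/(4.0×0.08206)
= 144.16/0.328240
= 439.19 K

439.19 K


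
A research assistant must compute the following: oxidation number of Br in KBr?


halide: -1
Oxidation number: -1

-1
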